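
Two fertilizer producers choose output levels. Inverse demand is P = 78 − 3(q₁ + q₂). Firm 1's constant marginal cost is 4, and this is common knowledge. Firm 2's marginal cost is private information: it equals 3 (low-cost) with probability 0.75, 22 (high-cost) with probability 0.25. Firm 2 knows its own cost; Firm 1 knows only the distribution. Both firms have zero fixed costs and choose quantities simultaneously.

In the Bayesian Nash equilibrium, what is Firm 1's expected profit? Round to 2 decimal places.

Firm 2 with cost c maximizes (78 − 3(q₁+q₂) − c)·q₂, giving q₂(c) = (78 − c − 3q₁)/6.
E[c₂] = 0.75·3 + 0.25·22 = 7.75
Firm 1's FOC against E[q₂] yields q₁ = (78 − 2·4 + E[c₂])/9 = (78 − 8 + 7.75)/9 = 8.63889.
E[P] = 78 − 3·(q₁ + E[q₂]) = 29.9167; Firm 1's expected profit = (E[P] − 4)·q₁ = (29.9167 − 4)·8.63889 = 223.891.

223.89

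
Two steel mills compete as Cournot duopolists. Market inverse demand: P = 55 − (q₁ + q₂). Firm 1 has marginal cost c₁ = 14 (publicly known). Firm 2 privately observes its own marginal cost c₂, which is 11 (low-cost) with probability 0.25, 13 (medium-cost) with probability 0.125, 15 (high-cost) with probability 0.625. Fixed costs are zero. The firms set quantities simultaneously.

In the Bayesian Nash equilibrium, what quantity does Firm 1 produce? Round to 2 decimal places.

Type-c best response for Firm 2: q₂(c) = (55 − c)/2 − q₁/2.
Firm 1 maximizes expected profit; its first-order condition is 55 − 2q₁ − E[q₂] − 14 = 0.
Substituting E[q₂] and solving: E[c₂] = 13.75, so q₁ = (55 − 2·14 + 13.75)/3 = 13.5833.

13.58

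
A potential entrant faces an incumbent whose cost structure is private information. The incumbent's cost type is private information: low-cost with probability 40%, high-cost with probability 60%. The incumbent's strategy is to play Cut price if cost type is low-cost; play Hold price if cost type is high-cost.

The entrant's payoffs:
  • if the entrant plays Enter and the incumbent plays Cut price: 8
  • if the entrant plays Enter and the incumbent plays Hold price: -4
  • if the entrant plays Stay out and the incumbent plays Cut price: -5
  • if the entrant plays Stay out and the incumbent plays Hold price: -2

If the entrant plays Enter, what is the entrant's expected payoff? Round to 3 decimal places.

Take the expectation over the incumbent's cost type, weighting each type's action by its prior probability.
E[Enter] = 0.4·8 + 0.6·(-4) = 3.2 + (-2.4) = 0.8

0.800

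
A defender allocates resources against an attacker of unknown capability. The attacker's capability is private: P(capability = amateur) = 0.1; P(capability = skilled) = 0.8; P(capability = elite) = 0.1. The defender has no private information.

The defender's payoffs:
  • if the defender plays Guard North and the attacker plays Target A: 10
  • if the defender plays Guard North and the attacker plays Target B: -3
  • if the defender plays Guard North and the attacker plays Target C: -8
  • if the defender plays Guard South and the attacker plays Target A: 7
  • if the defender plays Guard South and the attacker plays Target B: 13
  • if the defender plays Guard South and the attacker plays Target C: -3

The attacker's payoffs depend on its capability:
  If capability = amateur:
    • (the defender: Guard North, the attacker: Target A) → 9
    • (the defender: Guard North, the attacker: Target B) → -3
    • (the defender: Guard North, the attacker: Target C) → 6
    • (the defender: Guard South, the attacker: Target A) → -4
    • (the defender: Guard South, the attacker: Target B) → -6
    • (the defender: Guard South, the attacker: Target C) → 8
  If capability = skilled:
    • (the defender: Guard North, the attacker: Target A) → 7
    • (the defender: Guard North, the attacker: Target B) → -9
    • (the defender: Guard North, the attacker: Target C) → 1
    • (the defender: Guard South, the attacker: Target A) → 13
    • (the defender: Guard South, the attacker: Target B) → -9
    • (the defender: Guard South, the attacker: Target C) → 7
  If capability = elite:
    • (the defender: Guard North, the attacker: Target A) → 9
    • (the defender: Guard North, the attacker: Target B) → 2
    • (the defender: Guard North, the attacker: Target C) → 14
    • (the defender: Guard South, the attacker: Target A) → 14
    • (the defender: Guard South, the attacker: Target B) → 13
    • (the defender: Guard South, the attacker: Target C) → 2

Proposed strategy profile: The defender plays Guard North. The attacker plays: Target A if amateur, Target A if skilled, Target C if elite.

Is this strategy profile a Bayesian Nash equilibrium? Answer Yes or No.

Yes

A profile is a BNE iff every type of every player is best-responding given beliefs about the other side.
The defender plays Guard North: E[Guard North] = 0.1·(10) + 0.8·(10) + 0.1·(-8) = 8.2; E[Guard South] = 6. Best-responding. ✓
The attacker (capability amateur), facing Guard North: Target A gives 9, Target B gives -3, Target C gives 6. Proposed Target A is best. ✓
The attacker (capability skilled), facing Guard North: Target A gives 7, Target B gives -9, Target C gives 1. Proposed Target A is best. ✓
The attacker (capability elite), facing Guard North: Target A gives 9, Target B gives 2, Target C gives 14. Proposed Target C is best. ✓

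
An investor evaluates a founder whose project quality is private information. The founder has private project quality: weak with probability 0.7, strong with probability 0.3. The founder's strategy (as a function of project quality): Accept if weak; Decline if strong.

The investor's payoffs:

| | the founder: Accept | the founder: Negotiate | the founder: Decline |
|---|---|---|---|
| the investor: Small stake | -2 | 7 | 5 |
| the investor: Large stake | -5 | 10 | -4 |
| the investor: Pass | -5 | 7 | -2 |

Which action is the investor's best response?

Small stake

Compute the investor's expected payoff for each action, taking the expectation over the founder's type.
E[Small stake] = 0.7·(-2) + 0.3·(5) = 0.1
E[Large stake] = 0.7·(-5) + 0.3·(-4) = -4.7
E[Pass] = 0.7·(-5) + 0.3·(-2) = -4.1
Best response: Small stake (0.1 is the largest).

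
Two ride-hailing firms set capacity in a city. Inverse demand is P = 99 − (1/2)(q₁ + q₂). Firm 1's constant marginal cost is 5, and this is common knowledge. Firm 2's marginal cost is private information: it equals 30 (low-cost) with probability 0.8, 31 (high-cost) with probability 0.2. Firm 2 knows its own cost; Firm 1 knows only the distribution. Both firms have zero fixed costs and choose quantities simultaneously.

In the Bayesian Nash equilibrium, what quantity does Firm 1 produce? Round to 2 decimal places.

Each type of Firm 2 best-responds to q₁; Firm 1 best-responds to the expected q₂ over Firm 2's types.
Firm 2 with cost c maximizes (99 − (1/2)(q₁+q₂) − c)·q₂, giving q₂(c) = (99 − c − (1/2)q₁).
E[c₂] = 0.8·30 + 0.2·31 = 30.2
Firm 1's FOC against E[q₂] yields q₁ = (99 − 2·5 + E[c₂])/(3/2) = (99 − 10 + 30.2)/(3/2) = 79.4667.

79.47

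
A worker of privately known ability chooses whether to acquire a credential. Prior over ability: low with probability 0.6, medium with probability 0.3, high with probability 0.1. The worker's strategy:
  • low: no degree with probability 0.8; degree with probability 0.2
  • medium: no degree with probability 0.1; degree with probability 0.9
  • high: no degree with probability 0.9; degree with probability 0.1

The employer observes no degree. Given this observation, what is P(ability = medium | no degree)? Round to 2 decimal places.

P(no degree) = 0.6·0.8 + 0.3·0.1 + 0.1·0.9 = 0.6
P(medium | no degree) = (0.3·0.1) / 0.6 = 0.03 / 0.6 = 0.05

0.05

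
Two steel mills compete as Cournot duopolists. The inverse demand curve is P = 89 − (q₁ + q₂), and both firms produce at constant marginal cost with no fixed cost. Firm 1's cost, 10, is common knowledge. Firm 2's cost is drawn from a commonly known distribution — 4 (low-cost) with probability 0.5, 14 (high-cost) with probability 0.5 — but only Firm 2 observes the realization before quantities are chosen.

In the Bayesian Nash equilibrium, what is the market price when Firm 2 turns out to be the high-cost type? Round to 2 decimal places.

38.50

Type-c best response for Firm 2: q₂(c) = (89 − c)/2 − q₁/2.
Firm 1 maximizes expected profit; its first-order condition is 89 − 2q₁ − E[q₂] − 10 = 0.
Substituting E[q₂] and solving: E[c₂] = 9, so q₁ = (89 − 2·10 + 9)/3 = 26.
q₂(high-cost) = 24.5, so P = 89 − (26 + 24.5) = 38.5.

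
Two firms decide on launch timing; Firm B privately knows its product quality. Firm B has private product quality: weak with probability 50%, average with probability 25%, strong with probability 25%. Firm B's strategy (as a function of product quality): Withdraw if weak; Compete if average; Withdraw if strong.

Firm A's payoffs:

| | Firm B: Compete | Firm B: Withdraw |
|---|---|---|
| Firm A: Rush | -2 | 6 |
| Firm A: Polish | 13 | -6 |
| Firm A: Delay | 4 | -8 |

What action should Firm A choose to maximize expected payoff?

Compute Firm A's expected payoff for each action, taking the expectation over Firm B's type.
E[Rush] = 0.5·(6) + 0.25·(-2) + 0.25·(6) = 4
E[Polish] = 0.5·(-6) + 0.25·(13) + 0.25·(-6) = -1.25
E[Delay] = 0.5·(-8) + 0.25·(4) + 0.25·(-8) = -5
Best response: Rush (4 is the largest).

Rush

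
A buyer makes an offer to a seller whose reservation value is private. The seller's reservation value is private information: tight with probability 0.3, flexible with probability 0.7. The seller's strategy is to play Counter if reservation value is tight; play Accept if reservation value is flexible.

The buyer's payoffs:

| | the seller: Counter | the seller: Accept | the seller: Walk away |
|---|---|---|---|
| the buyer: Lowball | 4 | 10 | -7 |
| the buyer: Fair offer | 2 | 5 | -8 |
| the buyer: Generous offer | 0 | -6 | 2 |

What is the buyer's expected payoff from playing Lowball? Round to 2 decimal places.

8.20

Take the expectation over the seller's reservation value, weighting each type's action by its prior probability.
E[Lowball] = 0.3·4 + 0.7·10 = 1.2 + 7 = 8.2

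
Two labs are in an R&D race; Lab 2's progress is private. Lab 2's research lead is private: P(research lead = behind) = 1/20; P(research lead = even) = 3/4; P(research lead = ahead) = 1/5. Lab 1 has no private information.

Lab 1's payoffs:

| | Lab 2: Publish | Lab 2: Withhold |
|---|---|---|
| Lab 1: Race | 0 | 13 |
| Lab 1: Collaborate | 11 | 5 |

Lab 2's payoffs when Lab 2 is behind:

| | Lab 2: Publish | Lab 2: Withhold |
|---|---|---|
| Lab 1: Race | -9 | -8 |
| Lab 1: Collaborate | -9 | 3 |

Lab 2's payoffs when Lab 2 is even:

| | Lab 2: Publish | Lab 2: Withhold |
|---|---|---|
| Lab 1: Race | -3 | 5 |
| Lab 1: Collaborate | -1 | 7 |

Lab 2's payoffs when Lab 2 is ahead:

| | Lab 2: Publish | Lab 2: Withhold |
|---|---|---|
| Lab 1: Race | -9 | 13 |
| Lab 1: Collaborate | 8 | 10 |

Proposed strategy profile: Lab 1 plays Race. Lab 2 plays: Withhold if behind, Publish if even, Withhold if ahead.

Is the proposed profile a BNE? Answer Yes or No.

No

A profile is a BNE iff every type of every player is best-responding given beliefs about the other side.
Lab 1 plays Race: E[Race] = 1/20·(13) + 3/4·(0) + 1/5·(13) = 13/4; E[Collaborate] = 19/2. Not best-responding. ✗
Lab 2 (research lead behind), facing Race: Publish gives -9, Withhold gives -8. Proposed Withhold is best. ✓
Lab 2 (research lead even), facing Race: Publish gives -3, Withhold gives 5. Proposed Publish is not best — profitable deviation exists. ✗
Lab 2 (research lead ahead), facing Race: Publish gives -9, Withhold gives 13. Proposed Withhold is best. ✓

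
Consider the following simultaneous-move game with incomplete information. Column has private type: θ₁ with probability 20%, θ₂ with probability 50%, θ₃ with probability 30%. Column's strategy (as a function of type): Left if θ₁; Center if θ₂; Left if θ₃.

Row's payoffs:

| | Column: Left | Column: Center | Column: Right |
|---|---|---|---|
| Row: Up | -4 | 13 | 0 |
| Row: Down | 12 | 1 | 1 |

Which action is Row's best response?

E[Up] = 0.2·(-4) + 0.5·(13) + 0.3·(-4) = 4.5
E[Down] = 0.2·(12) + 0.5·(1) + 0.3·(12) = 6.5
Best response: Down (6.5 is the largest).

Down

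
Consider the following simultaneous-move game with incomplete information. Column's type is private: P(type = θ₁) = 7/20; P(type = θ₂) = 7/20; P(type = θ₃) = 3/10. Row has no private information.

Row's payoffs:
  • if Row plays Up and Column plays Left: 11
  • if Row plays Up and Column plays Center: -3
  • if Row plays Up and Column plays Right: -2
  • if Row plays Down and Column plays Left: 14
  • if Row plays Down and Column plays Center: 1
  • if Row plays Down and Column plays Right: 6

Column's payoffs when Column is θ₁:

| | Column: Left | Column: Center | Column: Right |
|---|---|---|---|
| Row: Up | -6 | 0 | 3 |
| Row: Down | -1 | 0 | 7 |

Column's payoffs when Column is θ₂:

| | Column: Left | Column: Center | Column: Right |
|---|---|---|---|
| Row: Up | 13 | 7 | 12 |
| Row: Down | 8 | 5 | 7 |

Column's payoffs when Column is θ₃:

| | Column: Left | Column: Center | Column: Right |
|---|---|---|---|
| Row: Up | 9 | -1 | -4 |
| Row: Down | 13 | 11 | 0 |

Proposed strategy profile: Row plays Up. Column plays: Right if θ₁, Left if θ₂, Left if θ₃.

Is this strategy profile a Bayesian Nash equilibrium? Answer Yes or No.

Row plays Up: E[Up] = 7/20·(-2) + 7/20·(11) + 3/10·(11) = 129/20; E[Down] = 56/5. Not best-responding. ✗
Column (type θ₁), facing Up: Left gives -6, Center gives 0, Right gives 3. Proposed Right is best. ✓
Column (type θ₂), facing Up: Left gives 13, Center gives 7, Right gives 12. Proposed Left is best. ✓
Column (type θ₃), facing Up: Left gives 9, Center gives -1, Right gives -4. Proposed Left is best. ✓

No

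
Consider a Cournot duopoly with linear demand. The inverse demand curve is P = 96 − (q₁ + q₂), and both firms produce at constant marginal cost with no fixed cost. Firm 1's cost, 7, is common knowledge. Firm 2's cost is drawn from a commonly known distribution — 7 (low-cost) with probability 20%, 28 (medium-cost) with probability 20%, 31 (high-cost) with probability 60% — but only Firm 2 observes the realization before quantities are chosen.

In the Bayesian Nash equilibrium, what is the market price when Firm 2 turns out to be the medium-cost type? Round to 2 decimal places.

Type-c best response for Firm 2: q₂(c) = (96 − c)/2 − q₁/2.
Firm 1 maximizes expected profit; its first-order condition is 96 − 2q₁ − E[q₂] − 7 = 0.
Substituting E[q₂] and solving: E[c₂] = 25.6, so q₁ = (96 − 2·7 + 25.6)/3 = 35.8667.
q₂(medium-cost) = 16.0667, so P = 96 − (35.8667 + 16.0667) = 44.0667.

44.07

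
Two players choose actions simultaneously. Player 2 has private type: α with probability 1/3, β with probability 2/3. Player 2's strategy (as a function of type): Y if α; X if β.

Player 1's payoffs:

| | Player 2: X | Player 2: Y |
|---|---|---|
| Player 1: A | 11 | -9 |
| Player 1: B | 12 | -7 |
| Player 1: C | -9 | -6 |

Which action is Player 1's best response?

B

Compute Player 1's expected payoff for each action, taking the expectation over Player 2's type.
E[A] = 1/3·(-9) + 2/3·(11) = 13/3
E[B] = 1/3·(-7) + 2/3·(12) = 17/3
E[C] = 1/3·(-6) + 2/3·(-9) = -8
Best response: B (17/3 is the largest).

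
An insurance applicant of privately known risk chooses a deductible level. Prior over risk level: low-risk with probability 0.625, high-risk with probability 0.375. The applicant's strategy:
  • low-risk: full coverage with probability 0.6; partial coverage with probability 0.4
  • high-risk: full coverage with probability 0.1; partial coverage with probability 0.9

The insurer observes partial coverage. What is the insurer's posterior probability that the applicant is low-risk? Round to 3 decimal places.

P(partial coverage) = 0.625·0.4 + 0.375·0.9 = 0.5875
P(low-risk | partial coverage) = (0.625·0.4) / 0.5875 = 0.25 / 0.5875 = 0.425532

0.426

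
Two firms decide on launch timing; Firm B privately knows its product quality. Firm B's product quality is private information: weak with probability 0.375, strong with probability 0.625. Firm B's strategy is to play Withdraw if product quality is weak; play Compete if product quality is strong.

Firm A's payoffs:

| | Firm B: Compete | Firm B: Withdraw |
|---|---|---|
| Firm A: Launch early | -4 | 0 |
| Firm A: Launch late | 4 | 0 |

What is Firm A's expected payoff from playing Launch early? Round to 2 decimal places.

E[Launch early] = 0.375·0 + 0.625·(-4) = 0 + (-2.5) = -2.5

-2.50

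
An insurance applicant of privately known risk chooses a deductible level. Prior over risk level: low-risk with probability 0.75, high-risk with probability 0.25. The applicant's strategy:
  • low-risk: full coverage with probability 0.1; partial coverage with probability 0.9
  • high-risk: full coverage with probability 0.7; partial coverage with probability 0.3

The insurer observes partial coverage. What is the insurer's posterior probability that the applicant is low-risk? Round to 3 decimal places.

0.900

P(partial coverage) = 0.75·0.9 + 0.25·0.3 = 0.75
P(low-risk | partial coverage) = (0.75·0.9) / 0.75 = 0.675 / 0.75 = 0.9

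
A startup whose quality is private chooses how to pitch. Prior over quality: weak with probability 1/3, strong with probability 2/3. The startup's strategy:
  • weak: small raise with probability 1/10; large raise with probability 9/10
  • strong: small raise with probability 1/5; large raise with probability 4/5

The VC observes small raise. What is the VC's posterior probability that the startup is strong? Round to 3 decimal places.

0.800

P(small raise) = (1/3)·(1/10) + (2/3)·(1/5) = 1/6
P(strong | small raise) = ((2/3)·(1/5)) / (1/6) = (2/15) / (1/6) = 4/5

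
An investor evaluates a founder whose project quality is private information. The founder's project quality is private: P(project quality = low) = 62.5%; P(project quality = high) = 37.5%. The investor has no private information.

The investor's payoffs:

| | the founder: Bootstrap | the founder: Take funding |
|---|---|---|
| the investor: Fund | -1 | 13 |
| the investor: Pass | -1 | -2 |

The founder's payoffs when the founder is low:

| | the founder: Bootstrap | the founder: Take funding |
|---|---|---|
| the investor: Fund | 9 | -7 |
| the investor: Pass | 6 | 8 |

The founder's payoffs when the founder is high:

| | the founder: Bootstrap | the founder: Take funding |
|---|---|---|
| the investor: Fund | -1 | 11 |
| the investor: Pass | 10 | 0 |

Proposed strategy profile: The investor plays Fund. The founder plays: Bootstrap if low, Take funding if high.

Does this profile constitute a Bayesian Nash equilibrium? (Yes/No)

Yes

A profile is a BNE iff every type of every player is best-responding given beliefs about the other side.
The investor plays Fund: E[Fund] = 0.625·(-1) + 0.375·(13) = 4.25; E[Pass] = -1.375. Best-responding. ✓
The founder (project quality low), facing Fund: Bootstrap gives 9, Take funding gives -7. Proposed Bootstrap is best. ✓
The founder (project quality high), facing Fund: Bootstrap gives -1, Take funding gives 11. Proposed Take funding is best. ✓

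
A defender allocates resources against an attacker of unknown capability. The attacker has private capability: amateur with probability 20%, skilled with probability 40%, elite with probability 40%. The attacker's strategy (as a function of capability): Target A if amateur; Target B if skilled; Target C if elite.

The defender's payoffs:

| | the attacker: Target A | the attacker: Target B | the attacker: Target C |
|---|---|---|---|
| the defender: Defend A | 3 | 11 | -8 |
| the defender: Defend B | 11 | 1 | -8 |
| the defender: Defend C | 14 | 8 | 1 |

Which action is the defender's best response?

Defend C

E[Defend A] = 0.2·(3) + 0.4·(11) + 0.4·(-8) = 1.8
E[Defend B] = 0.2·(11) + 0.4·(1) + 0.4·(-8) = -0.6
E[Defend C] = 0.2·(14) + 0.4·(8) + 0.4·(1) = 6.4
Best response: Defend C (6.4 is the largest).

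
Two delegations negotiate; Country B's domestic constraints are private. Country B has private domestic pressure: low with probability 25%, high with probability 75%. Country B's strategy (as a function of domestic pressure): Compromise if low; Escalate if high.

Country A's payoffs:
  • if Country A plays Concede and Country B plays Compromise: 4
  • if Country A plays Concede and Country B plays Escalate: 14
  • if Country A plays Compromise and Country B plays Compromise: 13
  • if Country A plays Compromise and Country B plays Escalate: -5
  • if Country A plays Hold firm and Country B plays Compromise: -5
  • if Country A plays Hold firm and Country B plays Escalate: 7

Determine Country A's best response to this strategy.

Concede

E[Concede] = 0.25·(4) + 0.75·(14) = 11.5
E[Compromise] = 0.25·(13) + 0.75·(-5) = -0.5
E[Hold firm] = 0.25·(-5) + 0.75·(7) = 4
Best response: Concede (11.5 is the largest).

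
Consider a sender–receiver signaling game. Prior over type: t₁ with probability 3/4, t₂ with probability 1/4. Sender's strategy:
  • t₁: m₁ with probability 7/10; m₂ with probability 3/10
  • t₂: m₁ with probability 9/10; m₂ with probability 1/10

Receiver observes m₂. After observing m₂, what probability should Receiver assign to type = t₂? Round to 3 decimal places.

0.100

Apply Bayes' rule using the sender's strategy as the likelihood.
P(m₂) = (3/4)·(3/10) + (1/4)·(1/10) = 1/4
P(t₂ | m₂) = ((1/4)·(1/10)) / (1/4) = (1/40) / (1/4) = 1/10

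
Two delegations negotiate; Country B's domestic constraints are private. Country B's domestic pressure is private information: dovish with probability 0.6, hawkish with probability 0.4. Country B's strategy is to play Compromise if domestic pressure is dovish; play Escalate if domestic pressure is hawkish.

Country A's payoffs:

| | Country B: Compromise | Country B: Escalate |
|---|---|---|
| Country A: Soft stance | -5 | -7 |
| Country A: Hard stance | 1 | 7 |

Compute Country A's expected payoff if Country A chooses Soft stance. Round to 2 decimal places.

-5.80

Take the expectation over Country B's domestic pressure, weighting each type's action by its prior probability.
E[Soft stance] = 0.6·(-5) + 0.4·(-7) = (-3) + (-2.8) = -5.8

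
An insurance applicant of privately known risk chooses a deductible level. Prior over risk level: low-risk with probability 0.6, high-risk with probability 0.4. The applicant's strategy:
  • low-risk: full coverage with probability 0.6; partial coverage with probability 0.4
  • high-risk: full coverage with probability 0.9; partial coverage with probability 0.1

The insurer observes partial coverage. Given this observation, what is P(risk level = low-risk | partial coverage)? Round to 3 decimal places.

0.857

P(partial coverage) = 0.6·0.4 + 0.4·0.1 = 0.28
P(low-risk | partial coverage) = (0.6·0.4) / 0.28 = 0.24 / 0.28 = 0.857143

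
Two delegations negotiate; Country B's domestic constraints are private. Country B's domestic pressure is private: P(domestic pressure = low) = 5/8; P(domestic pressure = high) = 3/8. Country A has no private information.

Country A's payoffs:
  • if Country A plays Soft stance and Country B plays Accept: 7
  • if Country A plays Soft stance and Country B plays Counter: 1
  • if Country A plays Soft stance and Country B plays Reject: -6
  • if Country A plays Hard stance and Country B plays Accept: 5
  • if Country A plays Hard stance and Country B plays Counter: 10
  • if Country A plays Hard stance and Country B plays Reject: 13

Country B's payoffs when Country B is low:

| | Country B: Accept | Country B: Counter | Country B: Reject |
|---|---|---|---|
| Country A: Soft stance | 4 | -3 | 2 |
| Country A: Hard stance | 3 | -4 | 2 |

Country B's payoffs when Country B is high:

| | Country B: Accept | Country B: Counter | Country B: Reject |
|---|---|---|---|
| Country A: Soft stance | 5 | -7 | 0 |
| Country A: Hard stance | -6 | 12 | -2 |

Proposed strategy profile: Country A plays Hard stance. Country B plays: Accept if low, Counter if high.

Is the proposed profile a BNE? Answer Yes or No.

A profile is a BNE iff every type of every player is best-responding given beliefs about the other side.
Country A plays Hard stance: E[Hard stance] = 5/8·(5) + 3/8·(10) = 55/8; E[Soft stance] = 19/4. Best-responding. ✓
Country B (domestic pressure low), facing Hard stance: Accept gives 3, Counter gives -4, Reject gives 2. Proposed Accept is best. ✓
Country B (domestic pressure high), facing Hard stance: Accept gives -6, Counter gives 12, Reject gives -2. Proposed Counter is best. ✓

Yes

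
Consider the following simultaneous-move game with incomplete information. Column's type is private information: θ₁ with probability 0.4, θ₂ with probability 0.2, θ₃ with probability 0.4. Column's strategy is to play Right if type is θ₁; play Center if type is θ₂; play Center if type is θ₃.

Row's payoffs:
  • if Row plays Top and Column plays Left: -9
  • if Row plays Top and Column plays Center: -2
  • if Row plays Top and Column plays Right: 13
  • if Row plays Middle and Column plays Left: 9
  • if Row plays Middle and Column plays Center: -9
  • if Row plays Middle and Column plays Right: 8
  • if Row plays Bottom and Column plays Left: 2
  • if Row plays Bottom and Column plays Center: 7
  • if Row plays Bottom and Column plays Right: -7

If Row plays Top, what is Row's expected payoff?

Take the expectation over Column's type, weighting each type's action by its prior probability.
E[Top] = 0.4·13 + 0.2·(-2) + 0.4·(-2) = 5.2 + (-0.4) + (-0.8) = 4

4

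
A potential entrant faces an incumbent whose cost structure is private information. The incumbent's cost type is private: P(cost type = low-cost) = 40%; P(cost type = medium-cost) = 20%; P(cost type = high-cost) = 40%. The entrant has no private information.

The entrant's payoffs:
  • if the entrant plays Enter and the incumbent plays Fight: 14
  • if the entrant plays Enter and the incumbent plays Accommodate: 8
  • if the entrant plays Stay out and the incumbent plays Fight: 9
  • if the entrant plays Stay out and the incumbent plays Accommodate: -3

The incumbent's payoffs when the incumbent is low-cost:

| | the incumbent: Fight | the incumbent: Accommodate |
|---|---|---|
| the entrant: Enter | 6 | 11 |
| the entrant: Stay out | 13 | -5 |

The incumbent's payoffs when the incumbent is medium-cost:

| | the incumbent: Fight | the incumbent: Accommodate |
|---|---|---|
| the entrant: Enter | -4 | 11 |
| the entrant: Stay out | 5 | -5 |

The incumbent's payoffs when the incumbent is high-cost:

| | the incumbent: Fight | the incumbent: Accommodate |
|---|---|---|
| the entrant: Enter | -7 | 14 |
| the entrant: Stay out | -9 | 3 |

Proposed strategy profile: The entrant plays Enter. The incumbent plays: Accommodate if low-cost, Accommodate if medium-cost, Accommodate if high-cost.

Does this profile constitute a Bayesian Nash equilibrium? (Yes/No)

The entrant plays Enter: E[Enter] = 0.4·(8) + 0.2·(8) + 0.4·(8) = 8; E[Stay out] = -3. Best-responding. ✓
The incumbent (cost type low-cost), facing Enter: Fight gives 6, Accommodate gives 11. Proposed Accommodate is best. ✓
The incumbent (cost type medium-cost), facing Enter: Fight gives -4, Accommodate gives 11. Proposed Accommodate is best. ✓
The incumbent (cost type high-cost), facing Enter: Fight gives -7, Accommodate gives 14. Proposed Accommodate is best. ✓

Yes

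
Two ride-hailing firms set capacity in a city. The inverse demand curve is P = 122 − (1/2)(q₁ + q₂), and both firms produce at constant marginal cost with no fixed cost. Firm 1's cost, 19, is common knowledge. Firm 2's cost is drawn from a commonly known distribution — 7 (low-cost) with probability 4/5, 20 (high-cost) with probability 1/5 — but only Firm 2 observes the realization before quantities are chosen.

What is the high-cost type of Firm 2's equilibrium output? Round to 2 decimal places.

70.80

Type-c best response for Firm 2: q₂(c) = (122 − c) − q₁/2.
Firm 1 maximizes expected profit; its first-order condition is 122 − q₁ − (1/2)E[q₂] − 19 = 0.
Substituting E[q₂] and solving: E[c₂] = 9.6, so q₁ = (122 − 2·19 + 9.6)/(3/2) = 62.4.
q₂(high-cost) = (122 − 20 − (1/2)·62.4) = 70.8.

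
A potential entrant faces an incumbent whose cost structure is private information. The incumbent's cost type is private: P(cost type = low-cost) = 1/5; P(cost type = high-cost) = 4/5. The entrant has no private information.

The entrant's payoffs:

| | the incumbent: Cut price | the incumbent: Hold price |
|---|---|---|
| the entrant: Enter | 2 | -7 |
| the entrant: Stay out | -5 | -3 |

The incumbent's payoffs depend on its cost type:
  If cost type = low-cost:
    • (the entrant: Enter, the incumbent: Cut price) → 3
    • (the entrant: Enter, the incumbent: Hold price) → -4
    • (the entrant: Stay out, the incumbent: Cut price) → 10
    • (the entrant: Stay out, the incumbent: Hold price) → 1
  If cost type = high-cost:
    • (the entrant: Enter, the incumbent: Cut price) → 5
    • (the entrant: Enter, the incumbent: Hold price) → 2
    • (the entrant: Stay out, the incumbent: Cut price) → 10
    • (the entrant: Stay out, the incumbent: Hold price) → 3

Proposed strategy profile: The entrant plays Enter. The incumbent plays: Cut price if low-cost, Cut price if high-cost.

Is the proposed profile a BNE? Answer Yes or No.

Yes

The entrant plays Enter: E[Enter] = 1/5·(2) + 4/5·(2) = 2; E[Stay out] = -5. Best-responding. ✓
The incumbent (cost type low-cost), facing Enter: Cut price gives 3, Hold price gives -4. Proposed Cut price is best. ✓
The incumbent (cost type high-cost), facing Enter: Cut price gives 5, Hold price gives 2. Proposed Cut price is best. ✓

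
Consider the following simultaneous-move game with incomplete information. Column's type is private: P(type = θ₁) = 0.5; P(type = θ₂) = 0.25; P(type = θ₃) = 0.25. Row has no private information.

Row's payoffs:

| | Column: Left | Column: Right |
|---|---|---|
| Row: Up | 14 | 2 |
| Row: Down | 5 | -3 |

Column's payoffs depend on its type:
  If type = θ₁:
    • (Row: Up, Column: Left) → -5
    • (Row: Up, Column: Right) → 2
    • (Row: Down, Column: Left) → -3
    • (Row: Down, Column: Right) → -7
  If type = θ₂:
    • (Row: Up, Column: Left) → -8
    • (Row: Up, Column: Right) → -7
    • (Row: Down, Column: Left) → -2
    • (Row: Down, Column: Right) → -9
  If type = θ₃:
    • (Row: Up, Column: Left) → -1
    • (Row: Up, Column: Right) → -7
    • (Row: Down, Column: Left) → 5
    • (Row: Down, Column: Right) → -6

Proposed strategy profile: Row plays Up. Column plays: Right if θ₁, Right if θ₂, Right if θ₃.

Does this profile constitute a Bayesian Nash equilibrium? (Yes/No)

Row plays Up: E[Up] = 0.5·(2) + 0.25·(2) + 0.25·(2) = 2; E[Down] = -3. Best-responding. ✓
Column (type θ₁), facing Up: Left gives -5, Right gives 2. Proposed Right is best. ✓
Column (type θ₂), facing Up: Left gives -8, Right gives -7. Proposed Right is best. ✓
Column (type θ₃), facing Up: Left gives -1, Right gives -7. Proposed Right is not best — profitable deviation exists. ✗

No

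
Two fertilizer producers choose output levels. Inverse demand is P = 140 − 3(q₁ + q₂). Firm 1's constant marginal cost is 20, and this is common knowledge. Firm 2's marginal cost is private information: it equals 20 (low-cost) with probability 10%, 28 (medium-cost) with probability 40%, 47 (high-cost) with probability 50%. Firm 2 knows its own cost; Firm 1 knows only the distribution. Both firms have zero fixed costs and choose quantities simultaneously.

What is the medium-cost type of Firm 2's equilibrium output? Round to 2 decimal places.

Each type of Firm 2 best-responds to q₁; Firm 1 best-responds to the expected q₂ over Firm 2's types.
Firm 2 with cost c maximizes (140 − 3(q₁+q₂) − c)·q₂, giving q₂(c) = (140 − c − 3q₁)/6.
E[c₂] = 0.1·20 + 0.4·28 + 0.5·47 = 36.7
Firm 1's FOC against E[q₂] yields q₁ = (140 − 2·20 + E[c₂])/9 = (140 − 40 + 36.7)/9 = 15.1889.
q₂(medium-cost) = (140 − 28 − 3·15.1889)/6 = 11.0722.

11.07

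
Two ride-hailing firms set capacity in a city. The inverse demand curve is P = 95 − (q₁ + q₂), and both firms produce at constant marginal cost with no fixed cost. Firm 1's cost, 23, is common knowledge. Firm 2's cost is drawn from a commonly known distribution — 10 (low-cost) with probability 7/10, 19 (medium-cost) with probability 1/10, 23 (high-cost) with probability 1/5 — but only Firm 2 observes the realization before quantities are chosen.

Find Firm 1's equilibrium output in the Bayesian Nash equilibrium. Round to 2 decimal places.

20.83

Each type of Firm 2 best-responds to q₁; Firm 1 best-responds to the expected q₂ over Firm 2's types.
Firm 2 with cost c maximizes (95 − (q₁+q₂) − c)·q₂, giving q₂(c) = (95 − c − q₁)/2.
E[c₂] = 7/10·10 + 1/10·19 + 1/5·23 = 13.5
Firm 1's FOC against E[q₂] yields q₁ = (95 − 2·23 + E[c₂])/3 = (95 − 46 + 13.5)/3 = 20.8333.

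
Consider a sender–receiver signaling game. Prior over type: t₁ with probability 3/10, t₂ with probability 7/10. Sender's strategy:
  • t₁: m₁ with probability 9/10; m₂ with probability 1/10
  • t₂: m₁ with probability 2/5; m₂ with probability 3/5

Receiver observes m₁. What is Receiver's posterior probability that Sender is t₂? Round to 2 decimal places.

P(m₁) = (3/10)·(9/10) + (7/10)·(2/5) = 11/20
P(t₂ | m₁) = ((7/10)·(2/5)) / (11/20) = (7/25) / (11/20) = 28/55

0.51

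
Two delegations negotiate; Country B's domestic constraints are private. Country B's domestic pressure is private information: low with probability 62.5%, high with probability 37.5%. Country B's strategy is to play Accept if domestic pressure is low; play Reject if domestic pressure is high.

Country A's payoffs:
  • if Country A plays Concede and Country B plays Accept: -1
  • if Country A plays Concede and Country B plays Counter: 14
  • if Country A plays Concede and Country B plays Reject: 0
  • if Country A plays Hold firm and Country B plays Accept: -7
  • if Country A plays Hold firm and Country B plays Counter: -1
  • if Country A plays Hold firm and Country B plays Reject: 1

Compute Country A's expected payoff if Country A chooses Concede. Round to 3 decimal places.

E[Concede] = 0.625·(-1) + 0.375·0 = (-0.625) + 0 = -0.625

-0.625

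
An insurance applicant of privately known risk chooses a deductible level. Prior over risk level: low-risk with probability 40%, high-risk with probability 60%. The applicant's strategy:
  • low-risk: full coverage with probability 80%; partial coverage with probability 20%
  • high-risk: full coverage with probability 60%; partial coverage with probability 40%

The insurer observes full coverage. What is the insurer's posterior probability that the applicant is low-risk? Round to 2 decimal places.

Apply Bayes' rule using the sender's strategy as the likelihood.
P(full coverage) = 0.4·0.8 + 0.6·0.6 = 0.68
P(low-risk | full coverage) = (0.4·0.8) / 0.68 = 0.32 / 0.68 = 0.470588

0.47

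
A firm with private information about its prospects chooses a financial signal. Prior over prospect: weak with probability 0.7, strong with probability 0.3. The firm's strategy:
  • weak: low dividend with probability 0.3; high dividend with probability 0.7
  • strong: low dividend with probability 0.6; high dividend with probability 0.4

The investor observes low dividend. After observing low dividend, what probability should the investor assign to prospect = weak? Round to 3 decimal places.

0.538

P(low dividend) = 0.7·0.3 + 0.3·0.6 = 0.39
P(weak | low dividend) = (0.7·0.3) / 0.39 = 0.21 / 0.39 = 0.538462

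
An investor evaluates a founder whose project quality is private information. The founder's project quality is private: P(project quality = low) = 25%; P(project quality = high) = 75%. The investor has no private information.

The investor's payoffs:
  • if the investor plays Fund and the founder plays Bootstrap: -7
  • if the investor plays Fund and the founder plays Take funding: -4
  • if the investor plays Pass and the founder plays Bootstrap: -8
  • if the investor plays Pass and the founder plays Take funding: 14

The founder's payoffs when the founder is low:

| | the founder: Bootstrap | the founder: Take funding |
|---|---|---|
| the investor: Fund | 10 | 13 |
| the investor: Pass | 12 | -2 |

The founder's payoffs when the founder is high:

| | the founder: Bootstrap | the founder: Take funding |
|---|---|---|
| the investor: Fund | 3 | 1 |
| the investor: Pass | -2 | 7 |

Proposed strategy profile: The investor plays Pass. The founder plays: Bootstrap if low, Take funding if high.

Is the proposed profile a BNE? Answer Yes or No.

Yes

The investor plays Pass: E[Pass] = 0.25·(-8) + 0.75·(14) = 8.5; E[Fund] = -4.75. Best-responding. ✓
The founder (project quality low), facing Pass: Bootstrap gives 12, Take funding gives -2. Proposed Bootstrap is best. ✓
The founder (project quality high), facing Pass: Bootstrap gives -2, Take funding gives 7. Proposed Take funding is best. ✓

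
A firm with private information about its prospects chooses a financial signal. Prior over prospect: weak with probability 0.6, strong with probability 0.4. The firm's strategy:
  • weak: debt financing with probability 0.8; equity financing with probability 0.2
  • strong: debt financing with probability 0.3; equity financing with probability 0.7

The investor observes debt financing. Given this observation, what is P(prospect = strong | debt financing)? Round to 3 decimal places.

0.200

Apply Bayes' rule using the sender's strategy as the likelihood.
P(debt financing) = 0.6·0.8 + 0.4·0.3 = 0.6
P(strong | debt financing) = (0.4·0.3) / 0.6 = 0.12 / 0.6 = 0.2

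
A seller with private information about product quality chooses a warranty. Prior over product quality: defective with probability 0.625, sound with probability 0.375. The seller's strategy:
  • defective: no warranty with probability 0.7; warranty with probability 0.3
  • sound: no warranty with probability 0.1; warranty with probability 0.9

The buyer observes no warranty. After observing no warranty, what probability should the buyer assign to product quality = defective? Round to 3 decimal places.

Apply Bayes' rule using the sender's strategy as the likelihood.
P(no warranty) = 0.625·0.7 + 0.375·0.1 = 0.475
P(defective | no warranty) = (0.625·0.7) / 0.475 = 0.4375 / 0.475 = 0.921053

0.921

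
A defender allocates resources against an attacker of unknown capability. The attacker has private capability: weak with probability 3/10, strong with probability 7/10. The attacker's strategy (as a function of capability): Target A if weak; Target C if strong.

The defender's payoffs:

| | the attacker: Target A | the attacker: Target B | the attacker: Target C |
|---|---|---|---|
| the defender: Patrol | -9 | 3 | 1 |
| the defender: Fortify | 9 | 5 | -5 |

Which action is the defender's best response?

Fortify

E[Patrol] = 3/10·(-9) + 7/10·(1) = -2
E[Fortify] = 3/10·(9) + 7/10·(-5) = -4/5
Best response: Fortify (-4/5 is the largest).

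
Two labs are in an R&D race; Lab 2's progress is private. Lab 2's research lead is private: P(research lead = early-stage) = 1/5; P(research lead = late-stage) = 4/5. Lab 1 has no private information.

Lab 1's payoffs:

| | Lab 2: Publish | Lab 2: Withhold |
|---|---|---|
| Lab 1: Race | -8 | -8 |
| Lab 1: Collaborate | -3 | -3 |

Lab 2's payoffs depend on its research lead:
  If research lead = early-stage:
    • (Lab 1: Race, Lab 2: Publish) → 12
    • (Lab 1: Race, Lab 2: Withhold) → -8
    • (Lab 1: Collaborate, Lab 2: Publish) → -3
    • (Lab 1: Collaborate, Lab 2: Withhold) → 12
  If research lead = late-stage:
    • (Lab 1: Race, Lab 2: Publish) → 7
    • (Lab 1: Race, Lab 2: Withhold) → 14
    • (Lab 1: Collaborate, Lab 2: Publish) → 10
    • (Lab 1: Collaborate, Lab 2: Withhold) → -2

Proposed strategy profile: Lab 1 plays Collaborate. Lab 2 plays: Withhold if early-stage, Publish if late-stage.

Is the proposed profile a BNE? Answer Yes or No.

Lab 1 plays Collaborate: E[Collaborate] = 1/5·(-3) + 4/5·(-3) = -3; E[Race] = -8. Best-responding. ✓
Lab 2 (research lead early-stage), facing Collaborate: Publish gives -3, Withhold gives 12. Proposed Withhold is best. ✓
Lab 2 (research lead late-stage), facing Collaborate: Publish gives 10, Withhold gives -2. Proposed Publish is best. ✓

Yes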